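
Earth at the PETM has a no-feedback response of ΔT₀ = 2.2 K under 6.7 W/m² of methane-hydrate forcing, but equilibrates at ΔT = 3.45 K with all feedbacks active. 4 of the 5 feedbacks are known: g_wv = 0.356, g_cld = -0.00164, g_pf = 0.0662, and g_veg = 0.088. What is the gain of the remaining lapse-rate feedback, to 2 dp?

Amplification A = ΔT/ΔT₀ = 3.45/2.2 = 1.568.
Total gain g = 1 − 1/A = 1 − 1/1.568 = 0.3622.
Known gains sum to 0.356 − 0.00164 + 0.0662 + 0.088 = 0.50856.
g_lr = 0.3622 − 0.50856 = -0.15.

-0.15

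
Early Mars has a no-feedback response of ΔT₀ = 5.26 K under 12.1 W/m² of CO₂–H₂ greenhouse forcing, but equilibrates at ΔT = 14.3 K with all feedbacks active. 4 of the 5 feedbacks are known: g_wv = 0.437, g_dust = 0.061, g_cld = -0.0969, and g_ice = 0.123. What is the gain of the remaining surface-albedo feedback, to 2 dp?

0.11

Amplification A = ΔT/ΔT₀ = 14.3/5.26 = 2.719.
Total gain g = 1 − 1/A = 1 − 1/2.719 = 0.6322.
Known gains sum to 0.437 + 0.061 − 0.0969 + 0.123 = 0.5241.
g_alb = 0.6322 − 0.5241 = 0.11.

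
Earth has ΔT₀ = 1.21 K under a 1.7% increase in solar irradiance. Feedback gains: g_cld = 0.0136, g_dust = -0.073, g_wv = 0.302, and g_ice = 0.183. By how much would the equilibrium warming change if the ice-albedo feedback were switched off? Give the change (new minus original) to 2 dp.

-0.51 K

Original: g = 0.4256, ΔT = 1.21/(1−0.4256) = 2.1065 K.
Without ice-albedo: g' = 0.2426, ΔT' = 1.21/(1−0.2426) = 1.5976 K.
Change = 1.5976 − 2.1065 = -0.51 K.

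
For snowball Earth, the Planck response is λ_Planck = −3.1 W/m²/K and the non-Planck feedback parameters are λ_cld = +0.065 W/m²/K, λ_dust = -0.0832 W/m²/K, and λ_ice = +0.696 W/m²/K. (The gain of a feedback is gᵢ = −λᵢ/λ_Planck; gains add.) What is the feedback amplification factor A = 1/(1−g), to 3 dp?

Convert to gains: g_cld = 0.065/3.1 = 0.02097; g_dust = -0.0832/3.1 = -0.02684; g_ice = 0.696/3.1 = 0.2245.
Total gain g = 0.21863.
A = 1/(1 − 0.21863) = 1.280.

1.280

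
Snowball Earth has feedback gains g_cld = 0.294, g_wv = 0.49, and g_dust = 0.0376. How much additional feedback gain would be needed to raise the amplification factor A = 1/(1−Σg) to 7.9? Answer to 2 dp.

0.05

Current total gain = 0.8216.
Target gain for A = 7.9: g* = 1 − 1/7.9 = 0.8734.
Additional gain needed = 0.8734 − 0.8216 = 0.05.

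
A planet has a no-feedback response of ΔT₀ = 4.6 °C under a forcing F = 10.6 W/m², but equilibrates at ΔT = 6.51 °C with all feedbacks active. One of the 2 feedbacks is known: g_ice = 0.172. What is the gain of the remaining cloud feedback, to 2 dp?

0.12

Amplification A = ΔT/ΔT₀ = 6.51/4.6 = 1.415.
Total gain g = 1 − 1/A = 1 − 1/1.415 = 0.2933.
The known gain is 0.172.
g_cld = 0.2933 − 0.172 = 0.12.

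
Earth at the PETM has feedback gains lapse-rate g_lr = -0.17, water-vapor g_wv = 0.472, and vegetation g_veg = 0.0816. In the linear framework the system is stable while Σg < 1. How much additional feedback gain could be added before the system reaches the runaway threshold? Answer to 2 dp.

0.62

Current total gain = -0.17 + 0.472 + 0.0816 = 0.3836.
Margin to runaway = 1 − 0.3836 = 0.62.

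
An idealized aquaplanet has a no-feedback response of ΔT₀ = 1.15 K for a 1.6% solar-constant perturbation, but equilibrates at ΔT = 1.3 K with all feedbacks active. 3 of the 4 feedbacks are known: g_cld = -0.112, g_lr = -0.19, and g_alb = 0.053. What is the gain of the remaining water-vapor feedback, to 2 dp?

0.36

Amplification A = ΔT/ΔT₀ = 1.3/1.15 = 1.13.
Total gain g = 1 − 1/A = 1 − 1/1.13 = 0.115.
Known gains sum to -0.112 − 0.19 + 0.053 = -0.249.
g_wv = 0.115 + 0.249 = 0.36.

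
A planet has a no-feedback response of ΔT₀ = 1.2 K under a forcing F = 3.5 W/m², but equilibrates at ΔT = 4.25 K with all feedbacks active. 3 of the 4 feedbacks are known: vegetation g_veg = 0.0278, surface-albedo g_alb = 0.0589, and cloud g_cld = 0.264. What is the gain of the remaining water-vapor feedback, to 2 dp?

Amplification A = ΔT/ΔT₀ = 4.25/1.2 = 3.542.
Total gain g = 1 − 1/A = 1 − 1/3.542 = 0.7177.
Known gains sum to 0.0278 + 0.0589 + 0.264 = 0.3507.
g_wv = 0.7177 − 0.3507 = 0.37.

0.37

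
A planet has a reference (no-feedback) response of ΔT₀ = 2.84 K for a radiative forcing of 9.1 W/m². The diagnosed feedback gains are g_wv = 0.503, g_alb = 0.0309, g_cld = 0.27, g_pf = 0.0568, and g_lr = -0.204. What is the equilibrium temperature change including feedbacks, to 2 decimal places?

8.27 K

Total gain g = 0.503 + 0.0309 + 0.27 + 0.0568 − 0.204 = 0.6567.
Amplification A = 1/(1 − 0.6567) = 2.913.
ΔT = 2.84 × 2.913 = 8.27 K.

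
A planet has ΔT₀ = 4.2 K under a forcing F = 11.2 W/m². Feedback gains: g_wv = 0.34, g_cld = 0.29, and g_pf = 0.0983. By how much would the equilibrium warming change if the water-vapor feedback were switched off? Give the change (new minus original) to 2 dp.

-8.59 K

Original: g = 0.7283, ΔT = 4.2/(1−0.7283) = 15.4582 K.
Without water-vapor: g' = 0.3883, ΔT' = 4.2/(1−0.3883) = 6.8661 K.
Change = 6.8661 − 15.4582 = -8.59 K.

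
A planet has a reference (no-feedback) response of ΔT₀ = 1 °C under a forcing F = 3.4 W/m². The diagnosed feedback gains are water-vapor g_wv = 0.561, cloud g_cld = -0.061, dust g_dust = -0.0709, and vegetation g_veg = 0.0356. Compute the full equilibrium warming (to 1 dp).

Total gain g = 0.561 − 0.061 − 0.0709 + 0.0356 = 0.4647.
Amplification A = 1/(1 − 0.4647) = 1.868.
ΔT = 1 × 1.868 = 1.9 °C.

1.9 °C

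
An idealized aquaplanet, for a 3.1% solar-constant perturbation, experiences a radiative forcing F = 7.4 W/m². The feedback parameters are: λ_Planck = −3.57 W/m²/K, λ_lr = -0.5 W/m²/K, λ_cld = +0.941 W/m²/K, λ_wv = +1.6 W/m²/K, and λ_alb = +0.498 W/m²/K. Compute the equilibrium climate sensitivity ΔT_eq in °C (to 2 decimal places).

Net feedback parameter λ = (−3.57) + (-0.5) + (+0.941) + (+1.6) + (+0.498) = -1.031 W/m²/K.
ΔT = −F/λ = −7.4/(-1.031) = 7.18 °C.

7.18 °C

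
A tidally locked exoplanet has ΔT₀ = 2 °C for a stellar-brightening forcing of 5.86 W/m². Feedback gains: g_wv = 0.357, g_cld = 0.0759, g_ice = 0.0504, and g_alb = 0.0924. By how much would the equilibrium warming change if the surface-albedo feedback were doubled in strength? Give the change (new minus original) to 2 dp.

1.31 °C

Original: g = 0.5757, ΔT = 2/(1−0.5757) = 4.7136 °C.
With doubled surface-albedo: g' = 0.6681, ΔT' = 2/(1−0.6681) = 6.0259 °C.
Change = 6.0259 − 4.7136 = 1.31 °C.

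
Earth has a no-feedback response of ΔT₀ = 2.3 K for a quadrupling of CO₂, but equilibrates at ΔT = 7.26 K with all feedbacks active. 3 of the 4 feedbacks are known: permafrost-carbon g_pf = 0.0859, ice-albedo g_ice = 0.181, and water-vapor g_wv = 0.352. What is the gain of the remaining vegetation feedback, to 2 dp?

0.06

Amplification A = ΔT/ΔT₀ = 7.26/2.3 = 3.157.
Total gain g = 1 − 1/A = 1 − 1/3.157 = 0.6832.
Known gains sum to 0.0859 + 0.181 + 0.352 = 0.6189.
g_veg = 0.6832 − 0.6189 = 0.06.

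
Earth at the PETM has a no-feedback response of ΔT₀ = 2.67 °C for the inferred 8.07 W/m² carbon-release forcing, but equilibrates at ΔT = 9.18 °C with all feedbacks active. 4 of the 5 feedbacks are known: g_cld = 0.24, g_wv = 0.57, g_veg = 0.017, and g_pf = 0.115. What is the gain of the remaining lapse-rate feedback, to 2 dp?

Amplification A = ΔT/ΔT₀ = 9.18/2.67 = 3.438.
Total gain g = 1 − 1/A = 1 − 1/3.438 = 0.7091.
Known gains sum to 0.24 + 0.57 + 0.017 + 0.115 = 0.942.
g_lr = 0.7091 − 0.942 = -0.23.

-0.23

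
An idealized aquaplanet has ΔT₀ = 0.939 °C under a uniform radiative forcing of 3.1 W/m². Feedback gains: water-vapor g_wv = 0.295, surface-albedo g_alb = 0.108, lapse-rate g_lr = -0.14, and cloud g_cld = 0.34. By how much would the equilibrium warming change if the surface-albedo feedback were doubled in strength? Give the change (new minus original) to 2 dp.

0.88 °C

Original: g = 0.603, ΔT = 0.939/(1−0.603) = 2.3652 °C.
With doubled surface-albedo: g' = 0.711, ΔT' = 0.939/(1−0.711) = 3.2491 °C.
Change = 3.2491 − 2.3652 = 0.88 °C.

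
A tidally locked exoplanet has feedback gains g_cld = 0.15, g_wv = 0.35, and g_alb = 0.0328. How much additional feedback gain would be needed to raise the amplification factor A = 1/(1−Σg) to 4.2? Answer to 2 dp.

Current total gain = 0.5328.
Target gain for A = 4.2: g* = 1 − 1/4.2 = 0.7619.
Additional gain needed = 0.7619 − 0.5328 = 0.23.

0.23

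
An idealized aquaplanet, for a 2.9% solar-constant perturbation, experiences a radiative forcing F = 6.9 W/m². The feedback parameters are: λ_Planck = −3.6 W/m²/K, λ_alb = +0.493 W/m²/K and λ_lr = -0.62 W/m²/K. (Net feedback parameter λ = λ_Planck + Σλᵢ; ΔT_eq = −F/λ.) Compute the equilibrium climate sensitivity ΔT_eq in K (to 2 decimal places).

Net feedback parameter λ = (−3.6) + (+0.493) + (-0.62) = -3.727 W/m²/K.
ΔT = −F/λ = −6.9/(-3.727) = 1.85 K.

1.85 K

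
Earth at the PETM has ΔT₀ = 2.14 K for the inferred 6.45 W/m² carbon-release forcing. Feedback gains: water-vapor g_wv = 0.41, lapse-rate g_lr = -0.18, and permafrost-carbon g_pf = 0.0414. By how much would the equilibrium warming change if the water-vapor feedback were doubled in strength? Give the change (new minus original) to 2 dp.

3.78 K

Original: g = 0.2714, ΔT = 2.14/(1−0.2714) = 2.9371 K.
With doubled water-vapor: g' = 0.6814, ΔT' = 2.14/(1−0.6814) = 6.7169 K.
Change = 6.7169 − 2.9371 = 3.78 K.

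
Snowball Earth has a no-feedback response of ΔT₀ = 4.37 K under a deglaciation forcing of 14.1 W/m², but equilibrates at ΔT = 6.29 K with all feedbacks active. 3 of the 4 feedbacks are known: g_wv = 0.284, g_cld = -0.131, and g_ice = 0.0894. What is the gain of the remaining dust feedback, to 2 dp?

0.06

Amplification A = ΔT/ΔT₀ = 6.29/4.37 = 1.439.
Total gain g = 1 − 1/A = 1 − 1/1.439 = 0.3051.
Known gains sum to 0.284 − 0.131 + 0.0894 = 0.2424.
g_dust = 0.3051 − 0.2424 = 0.06.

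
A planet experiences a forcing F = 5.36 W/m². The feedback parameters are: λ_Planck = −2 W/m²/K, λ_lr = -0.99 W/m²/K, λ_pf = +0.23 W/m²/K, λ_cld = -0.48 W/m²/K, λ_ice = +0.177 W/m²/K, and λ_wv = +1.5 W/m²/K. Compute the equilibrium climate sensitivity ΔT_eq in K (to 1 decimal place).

3.4 K

Net feedback parameter λ = (−2) + (-0.99) + (+0.23) + (-0.48) + (+0.177) + (+1.5) = -1.563 W/m²/K.
ΔT = −F/λ = −5.36/(-1.563) = 3.4 K.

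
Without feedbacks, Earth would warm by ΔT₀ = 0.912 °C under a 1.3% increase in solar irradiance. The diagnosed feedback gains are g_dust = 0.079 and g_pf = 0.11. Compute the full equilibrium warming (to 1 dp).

1.1 °C

Total gain g = 0.079 + 0.11 = 0.189.
Amplification A = 1/(1 − 0.189) = 1.233.
ΔT = 0.912 × 1.233 = 1.1 °C.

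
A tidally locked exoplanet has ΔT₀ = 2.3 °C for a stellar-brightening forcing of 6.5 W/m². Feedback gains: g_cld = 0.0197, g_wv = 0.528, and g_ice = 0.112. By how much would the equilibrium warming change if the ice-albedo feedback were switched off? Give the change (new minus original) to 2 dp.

Original: g = 0.6597, ΔT = 2.3/(1−0.6597) = 6.7587 °C.
Without ice-albedo: g' = 0.5477, ΔT' = 2.3/(1−0.5477) = 5.0851 °C.
Change = 5.0851 − 6.7587 = -1.67 °C.

-1.67 °C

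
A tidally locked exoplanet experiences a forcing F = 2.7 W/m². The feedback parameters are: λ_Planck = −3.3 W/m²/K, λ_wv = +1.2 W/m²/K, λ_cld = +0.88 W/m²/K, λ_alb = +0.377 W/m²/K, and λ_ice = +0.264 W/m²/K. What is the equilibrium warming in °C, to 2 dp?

Net feedback parameter λ = (−3.3) + (+1.2) + (+0.88) + (+0.377) + (+0.264) = -0.579 W/m²/K.
ΔT = −F/λ = −2.7/(-0.579) = 4.66 °C.

4.66 °C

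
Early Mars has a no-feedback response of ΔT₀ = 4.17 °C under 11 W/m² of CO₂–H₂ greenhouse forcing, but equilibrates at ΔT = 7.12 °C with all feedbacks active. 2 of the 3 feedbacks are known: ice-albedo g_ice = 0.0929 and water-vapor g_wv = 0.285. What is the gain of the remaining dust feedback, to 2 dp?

0.04

Amplification A = ΔT/ΔT₀ = 7.12/4.17 = 1.707.
Total gain g = 1 − 1/A = 1 − 1/1.707 = 0.4142.
Known gains sum to 0.0929 + 0.285 = 0.3779.
g_dust = 0.4142 − 0.3779 = 0.04.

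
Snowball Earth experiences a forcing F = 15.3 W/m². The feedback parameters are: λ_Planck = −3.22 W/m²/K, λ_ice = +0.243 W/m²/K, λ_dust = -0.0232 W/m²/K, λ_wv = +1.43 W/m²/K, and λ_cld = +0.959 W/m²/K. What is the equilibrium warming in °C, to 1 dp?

25.0 °C

Net feedback parameter λ = (−3.22) + (+0.243) + (-0.0232) + (+1.43) + (+0.959) = -0.6112 W/m²/K.
ΔT = −F/λ = −15.3/(-0.6112) = 25.0 °C.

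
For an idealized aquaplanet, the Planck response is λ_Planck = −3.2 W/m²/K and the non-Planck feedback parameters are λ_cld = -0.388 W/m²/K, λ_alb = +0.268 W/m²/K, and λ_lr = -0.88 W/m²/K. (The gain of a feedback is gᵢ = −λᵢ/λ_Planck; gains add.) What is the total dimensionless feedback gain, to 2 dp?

-0.31

Convert to gains: g_cld = -0.388/3.2 = -0.1212; g_alb = 0.268/3.2 = 0.08375; g_lr = -0.88/3.2 = -0.275.
Total gain g = -0.31245.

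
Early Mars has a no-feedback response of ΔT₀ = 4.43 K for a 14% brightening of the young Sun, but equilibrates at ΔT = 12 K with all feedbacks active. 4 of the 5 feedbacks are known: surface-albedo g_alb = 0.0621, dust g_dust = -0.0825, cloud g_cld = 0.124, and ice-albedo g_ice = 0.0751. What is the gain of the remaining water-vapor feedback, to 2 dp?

Amplification A = ΔT/ΔT₀ = 12/4.43 = 2.709.
Total gain g = 1 − 1/A = 1 − 1/2.709 = 0.6309.
Known gains sum to 0.0621 − 0.0825 + 0.124 + 0.0751 = 0.1787.
g_wv = 0.6309 − 0.1787 = 0.45.

0.45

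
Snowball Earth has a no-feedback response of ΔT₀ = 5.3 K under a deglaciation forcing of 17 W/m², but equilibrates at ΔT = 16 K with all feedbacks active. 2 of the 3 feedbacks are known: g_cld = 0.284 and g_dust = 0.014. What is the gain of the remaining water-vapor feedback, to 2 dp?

Amplification A = ΔT/ΔT₀ = 16/5.3 = 3.019.
Total gain g = 1 − 1/A = 1 − 1/3.019 = 0.6688.
Known gains sum to 0.284 + 0.014 = 0.298.
g_wv = 0.6688 − 0.298 = 0.37.

0.37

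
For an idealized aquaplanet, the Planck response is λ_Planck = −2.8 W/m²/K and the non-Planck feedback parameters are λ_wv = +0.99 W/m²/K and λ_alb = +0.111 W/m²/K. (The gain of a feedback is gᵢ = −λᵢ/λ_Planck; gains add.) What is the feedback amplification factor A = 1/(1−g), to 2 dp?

Convert to gains: g_wv = 0.99/2.8 = 0.3536; g_alb = 0.111/2.8 = 0.03964.
Total gain g = 0.39324.
A = 1/(1 − 0.39324) = 1.65.

1.65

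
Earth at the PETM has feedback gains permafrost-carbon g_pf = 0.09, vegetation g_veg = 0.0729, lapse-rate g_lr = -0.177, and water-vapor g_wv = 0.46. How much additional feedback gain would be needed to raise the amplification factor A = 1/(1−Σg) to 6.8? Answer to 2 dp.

0.41

Current total gain = 0.4459.
Target gain for A = 6.8: g* = 1 − 1/6.8 = 0.8529.
Additional gain needed = 0.8529 − 0.4459 = 0.41.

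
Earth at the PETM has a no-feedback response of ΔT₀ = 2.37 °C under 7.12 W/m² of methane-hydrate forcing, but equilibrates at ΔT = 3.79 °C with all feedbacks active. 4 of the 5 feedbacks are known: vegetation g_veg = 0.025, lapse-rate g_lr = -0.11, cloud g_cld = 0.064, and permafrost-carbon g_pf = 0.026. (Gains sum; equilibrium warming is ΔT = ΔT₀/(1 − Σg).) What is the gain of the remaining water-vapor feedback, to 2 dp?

0.37

Amplification A = ΔT/ΔT₀ = 3.79/2.37 = 1.599.
Total gain g = 1 − 1/A = 1 − 1/1.599 = 0.3746.
Known gains sum to 0.025 − 0.11 + 0.064 + 0.026 = 0.005.
g_wv = 0.3746 − 0.005 = 0.37.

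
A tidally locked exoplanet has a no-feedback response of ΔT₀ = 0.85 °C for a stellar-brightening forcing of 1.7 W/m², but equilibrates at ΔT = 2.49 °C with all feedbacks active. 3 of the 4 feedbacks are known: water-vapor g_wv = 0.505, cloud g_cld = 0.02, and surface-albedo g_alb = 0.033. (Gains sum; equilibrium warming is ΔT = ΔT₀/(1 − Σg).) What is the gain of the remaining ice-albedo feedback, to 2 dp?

0.10

Amplification A = ΔT/ΔT₀ = 2.49/0.85 = 2.929.
Total gain g = 1 − 1/A = 1 − 1/2.929 = 0.6586.
Known gains sum to 0.505 + 0.02 + 0.033 = 0.558.
g_ice = 0.6586 − 0.558 = 0.10.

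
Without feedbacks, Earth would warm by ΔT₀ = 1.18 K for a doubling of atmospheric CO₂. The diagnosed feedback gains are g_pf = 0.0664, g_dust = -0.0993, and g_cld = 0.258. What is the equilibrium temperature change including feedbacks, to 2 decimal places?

Total gain g = 0.0664 − 0.0993 + 0.258 = 0.2251.
Amplification A = 1/(1 − 0.2251) = 1.29.
ΔT = 1.18 × 1.29 = 1.52 K.

1.52 K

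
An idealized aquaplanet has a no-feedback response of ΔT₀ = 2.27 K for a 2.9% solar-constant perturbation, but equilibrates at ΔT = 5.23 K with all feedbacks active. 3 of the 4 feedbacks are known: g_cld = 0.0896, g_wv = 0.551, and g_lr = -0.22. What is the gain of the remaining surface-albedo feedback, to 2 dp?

0.15

Amplification A = ΔT/ΔT₀ = 5.23/2.27 = 2.304.
Total gain g = 1 − 1/A = 1 − 1/2.304 = 0.566.
Known gains sum to 0.0896 + 0.551 − 0.22 = 0.4206.
g_alb = 0.566 − 0.4206 = 0.15.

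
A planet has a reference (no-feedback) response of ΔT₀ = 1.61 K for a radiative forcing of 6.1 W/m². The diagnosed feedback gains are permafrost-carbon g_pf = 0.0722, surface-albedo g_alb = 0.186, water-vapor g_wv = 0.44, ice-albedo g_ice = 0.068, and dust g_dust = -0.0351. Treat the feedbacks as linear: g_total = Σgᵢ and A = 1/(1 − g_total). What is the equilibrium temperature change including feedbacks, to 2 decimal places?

Total gain g = 0.0722 + 0.186 + 0.44 + 0.068 − 0.0351 = 0.7311.
Amplification A = 1/(1 − 0.7311) = 3.719.
ΔT = 1.61 × 3.719 = 5.99 K.

5.99 K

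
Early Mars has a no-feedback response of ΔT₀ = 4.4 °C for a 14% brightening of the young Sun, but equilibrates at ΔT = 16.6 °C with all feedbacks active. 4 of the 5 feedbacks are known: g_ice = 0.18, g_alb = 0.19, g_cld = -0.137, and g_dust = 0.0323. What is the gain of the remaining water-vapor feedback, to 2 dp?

Amplification A = ΔT/ΔT₀ = 16.6/4.4 = 3.773.
Total gain g = 1 − 1/A = 1 − 1/3.773 = 0.735.
Known gains sum to 0.18 + 0.19 − 0.137 + 0.0323 = 0.2653.
g_wv = 0.735 − 0.2653 = 0.47.

0.47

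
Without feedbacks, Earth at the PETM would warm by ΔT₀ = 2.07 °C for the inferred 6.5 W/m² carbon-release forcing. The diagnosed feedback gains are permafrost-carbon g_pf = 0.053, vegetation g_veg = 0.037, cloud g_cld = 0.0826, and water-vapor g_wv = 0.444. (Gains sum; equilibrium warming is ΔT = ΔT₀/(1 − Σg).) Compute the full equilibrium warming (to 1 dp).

5.4 °C

Total gain g = 0.053 + 0.037 + 0.0826 + 0.444 = 0.6166.
Amplification A = 1/(1 − 0.6166) = 2.608.
ΔT = 2.07 × 2.608 = 5.4 °C.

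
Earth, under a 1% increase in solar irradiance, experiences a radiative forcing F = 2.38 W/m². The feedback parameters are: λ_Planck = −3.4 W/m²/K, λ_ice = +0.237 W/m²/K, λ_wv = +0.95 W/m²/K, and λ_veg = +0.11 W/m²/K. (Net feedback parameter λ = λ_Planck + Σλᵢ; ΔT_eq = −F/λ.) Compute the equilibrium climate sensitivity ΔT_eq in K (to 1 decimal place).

Net feedback parameter λ = (−3.4) + (+0.237) + (+0.95) + (+0.11) = -2.103 W/m²/K.
ΔT = −F/λ = −2.38/(-2.103) = 1.1 K.

1.1 K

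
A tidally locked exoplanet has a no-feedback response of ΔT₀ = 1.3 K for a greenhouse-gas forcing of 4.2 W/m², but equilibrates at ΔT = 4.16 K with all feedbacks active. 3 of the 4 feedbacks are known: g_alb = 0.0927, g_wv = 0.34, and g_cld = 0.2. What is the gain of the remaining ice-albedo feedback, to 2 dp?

Amplification A = ΔT/ΔT₀ = 4.16/1.3 = 3.2.
Total gain g = 1 − 1/A = 1 − 1/3.2 = 0.6875.
Known gains sum to 0.0927 + 0.34 + 0.2 = 0.6327.
g_ice = 0.6875 − 0.6327 = 0.05.

0.05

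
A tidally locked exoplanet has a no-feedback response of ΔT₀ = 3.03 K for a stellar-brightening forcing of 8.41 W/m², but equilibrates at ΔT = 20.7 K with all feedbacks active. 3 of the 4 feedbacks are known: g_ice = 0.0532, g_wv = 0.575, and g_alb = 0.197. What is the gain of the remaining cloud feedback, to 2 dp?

0.03

Amplification A = ΔT/ΔT₀ = 20.7/3.03 = 6.832.
Total gain g = 1 − 1/A = 1 − 1/6.832 = 0.8536.
Known gains sum to 0.0532 + 0.575 + 0.197 = 0.8252.
g_cld = 0.8536 − 0.8252 = 0.03.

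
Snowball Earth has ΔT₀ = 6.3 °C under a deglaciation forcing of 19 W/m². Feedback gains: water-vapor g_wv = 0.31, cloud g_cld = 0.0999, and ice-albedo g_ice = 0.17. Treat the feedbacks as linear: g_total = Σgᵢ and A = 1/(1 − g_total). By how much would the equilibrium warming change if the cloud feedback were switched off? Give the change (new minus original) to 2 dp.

Original: g = 0.5799, ΔT = 6.3/(1−0.5799) = 14.9964 °C.
Without cloud: g' = 0.48, ΔT' = 6.3/(1−0.48) = 12.1154 °C.
Change = 12.1154 − 14.9964 = -2.88 °C.

-2.88 °C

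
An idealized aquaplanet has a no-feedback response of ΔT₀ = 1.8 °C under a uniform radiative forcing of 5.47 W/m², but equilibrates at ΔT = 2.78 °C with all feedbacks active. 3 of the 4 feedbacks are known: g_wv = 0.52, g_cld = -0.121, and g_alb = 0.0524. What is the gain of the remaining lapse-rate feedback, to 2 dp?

Amplification A = ΔT/ΔT₀ = 2.78/1.8 = 1.544.
Total gain g = 1 − 1/A = 1 − 1/1.544 = 0.3523.
Known gains sum to 0.52 − 0.121 + 0.0524 = 0.4514.
g_lr = 0.3523 − 0.4514 = -0.10.

-0.10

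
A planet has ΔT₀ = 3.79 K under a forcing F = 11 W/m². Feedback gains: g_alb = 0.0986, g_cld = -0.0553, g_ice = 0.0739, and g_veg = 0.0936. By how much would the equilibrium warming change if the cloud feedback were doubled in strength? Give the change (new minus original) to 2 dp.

Original: g = 0.2108, ΔT = 3.79/(1−0.2108) = 4.8023 K.
With doubled cloud: g' = 0.1555, ΔT' = 3.79/(1−0.1555) = 4.4879 K.
Change = 4.4879 − 4.8023 = -0.31 K.

-0.31 K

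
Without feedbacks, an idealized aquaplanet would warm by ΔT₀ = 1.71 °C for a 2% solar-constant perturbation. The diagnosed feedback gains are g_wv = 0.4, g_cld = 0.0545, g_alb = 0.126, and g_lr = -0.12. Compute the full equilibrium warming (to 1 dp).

3.2 °C

Total gain g = 0.4 + 0.0545 + 0.126 − 0.12 = 0.4605.
Amplification A = 1/(1 − 0.4605) = 1.854.
ΔT = 1.71 × 1.854 = 3.2 °C.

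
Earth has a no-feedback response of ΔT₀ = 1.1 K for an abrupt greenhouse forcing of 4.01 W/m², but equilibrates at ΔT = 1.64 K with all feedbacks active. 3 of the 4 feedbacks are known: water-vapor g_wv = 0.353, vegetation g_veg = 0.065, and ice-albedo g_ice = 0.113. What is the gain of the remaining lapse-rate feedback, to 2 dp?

-0.20

Amplification A = ΔT/ΔT₀ = 1.64/1.1 = 1.491.
Total gain g = 1 − 1/A = 1 − 1/1.491 = 0.3293.
Known gains sum to 0.353 + 0.065 + 0.113 = 0.531.
g_lr = 0.3293 − 0.531 = -0.20.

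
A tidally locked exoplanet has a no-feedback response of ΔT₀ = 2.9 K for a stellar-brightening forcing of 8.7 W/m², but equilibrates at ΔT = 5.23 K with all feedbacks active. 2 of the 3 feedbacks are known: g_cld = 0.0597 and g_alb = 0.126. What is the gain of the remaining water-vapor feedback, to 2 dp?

Amplification A = ΔT/ΔT₀ = 5.23/2.9 = 1.803.
Total gain g = 1 − 1/A = 1 − 1/1.803 = 0.4454.
Known gains sum to 0.0597 + 0.126 = 0.1857.
g_wv = 0.4454 − 0.1857 = 0.26.

0.26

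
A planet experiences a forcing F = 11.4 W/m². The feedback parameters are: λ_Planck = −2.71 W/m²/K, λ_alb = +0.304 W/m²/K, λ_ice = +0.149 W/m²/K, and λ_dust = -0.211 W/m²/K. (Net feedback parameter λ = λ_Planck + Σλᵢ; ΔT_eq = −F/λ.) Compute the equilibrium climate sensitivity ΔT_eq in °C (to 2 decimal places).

4.62 °C

Net feedback parameter λ = (−2.71) + (+0.304) + (+0.149) + (-0.211) = -2.468 W/m²/K.
ΔT = −F/λ = −11.4/(-2.468) = 4.62 °C.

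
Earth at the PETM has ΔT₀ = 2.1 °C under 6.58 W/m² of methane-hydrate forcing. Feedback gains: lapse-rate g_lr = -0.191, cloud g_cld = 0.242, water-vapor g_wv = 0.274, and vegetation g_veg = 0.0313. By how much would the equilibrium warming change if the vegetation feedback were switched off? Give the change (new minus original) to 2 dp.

-0.15 °C

Original: g = 0.3563, ΔT = 2.1/(1−0.3563) = 3.2624 °C.
Without vegetation: g' = 0.325, ΔT' = 2.1/(1−0.325) = 3.1111 °C.
Change = 3.1111 − 3.2624 = -0.15 °C.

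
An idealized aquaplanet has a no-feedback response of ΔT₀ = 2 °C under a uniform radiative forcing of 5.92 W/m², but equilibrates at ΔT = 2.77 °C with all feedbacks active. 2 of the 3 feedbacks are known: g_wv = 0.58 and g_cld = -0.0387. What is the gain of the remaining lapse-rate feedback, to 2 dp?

-0.26

Amplification A = ΔT/ΔT₀ = 2.77/2 = 1.385.
Total gain g = 1 − 1/A = 1 − 1/1.385 = 0.278.
Known gains sum to 0.58 − 0.0387 = 0.5413.
g_lr = 0.278 − 0.5413 = -0.26.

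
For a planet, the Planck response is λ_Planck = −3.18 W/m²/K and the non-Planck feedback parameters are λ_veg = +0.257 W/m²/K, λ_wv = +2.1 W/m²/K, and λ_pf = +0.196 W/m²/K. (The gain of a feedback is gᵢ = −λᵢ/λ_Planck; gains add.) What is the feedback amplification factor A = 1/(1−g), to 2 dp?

5.07

Convert to gains: g_veg = 0.257/3.18 = 0.08082; g_wv = 2.1/3.18 = 0.6604; g_pf = 0.196/3.18 = 0.06164.
Total gain g = 0.80286.
A = 1/(1 − 0.80286) = 5.07.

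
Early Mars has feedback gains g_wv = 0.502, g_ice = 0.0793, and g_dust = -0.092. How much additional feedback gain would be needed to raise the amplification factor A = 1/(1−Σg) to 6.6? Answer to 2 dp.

Current total gain = 0.4893.
Target gain for A = 6.6: g* = 1 − 1/6.6 = 0.8485.
Additional gain needed = 0.8485 − 0.4893 = 0.36.

0.36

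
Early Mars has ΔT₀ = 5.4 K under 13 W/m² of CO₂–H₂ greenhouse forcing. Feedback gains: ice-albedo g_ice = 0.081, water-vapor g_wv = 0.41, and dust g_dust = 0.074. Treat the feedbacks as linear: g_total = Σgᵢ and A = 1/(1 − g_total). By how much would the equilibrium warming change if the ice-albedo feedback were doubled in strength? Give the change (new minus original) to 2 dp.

Original: g = 0.565, ΔT = 5.4/(1−0.565) = 12.4138 K.
With doubled ice-albedo: g' = 0.646, ΔT' = 5.4/(1−0.646) = 15.2542 K.
Change = 15.2542 − 12.4138 = 2.84 K.

2.84 K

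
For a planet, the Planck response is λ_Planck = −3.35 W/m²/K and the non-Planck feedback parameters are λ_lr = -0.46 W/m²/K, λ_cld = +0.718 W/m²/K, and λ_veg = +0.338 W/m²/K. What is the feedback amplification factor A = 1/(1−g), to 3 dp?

1.216

Convert to gains: g_lr = -0.46/3.35 = -0.1373; g_cld = 0.718/3.35 = 0.2143; g_veg = 0.338/3.35 = 0.1009.
Total gain g = 0.1779.
A = 1/(1 − 0.1779) = 1.216.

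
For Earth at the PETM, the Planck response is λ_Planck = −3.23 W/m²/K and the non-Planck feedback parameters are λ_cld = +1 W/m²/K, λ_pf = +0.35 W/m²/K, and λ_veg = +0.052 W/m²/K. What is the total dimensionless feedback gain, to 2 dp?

0.43

Convert to gains: g_cld = 1/3.23 = 0.3096; g_pf = 0.35/3.23 = 0.1084; g_veg = 0.052/3.23 = 0.0161.
Total gain g = 0.4341.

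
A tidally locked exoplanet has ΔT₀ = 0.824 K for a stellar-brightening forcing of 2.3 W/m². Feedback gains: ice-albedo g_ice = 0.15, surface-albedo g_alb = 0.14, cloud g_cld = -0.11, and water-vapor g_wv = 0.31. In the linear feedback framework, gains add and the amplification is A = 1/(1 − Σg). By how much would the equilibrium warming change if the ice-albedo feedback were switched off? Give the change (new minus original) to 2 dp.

Original: g = 0.49, ΔT = 0.824/(1−0.49) = 1.6157 K.
Without ice-albedo: g' = 0.34, ΔT' = 0.824/(1−0.34) = 1.2485 K.
Change = 1.2485 − 1.6157 = -0.37 K.

-0.37 K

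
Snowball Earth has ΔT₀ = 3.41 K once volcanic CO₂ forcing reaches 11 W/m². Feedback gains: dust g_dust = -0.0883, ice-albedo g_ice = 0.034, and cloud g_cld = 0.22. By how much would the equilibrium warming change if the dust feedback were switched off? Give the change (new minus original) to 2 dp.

0.48 K

Original: g = 0.1657, ΔT = 3.41/(1−0.1657) = 4.0873 K.
Without dust: g' = 0.254, ΔT' = 3.41/(1−0.254) = 4.5710 K.
Change = 4.5710 − 4.0873 = 0.48 K.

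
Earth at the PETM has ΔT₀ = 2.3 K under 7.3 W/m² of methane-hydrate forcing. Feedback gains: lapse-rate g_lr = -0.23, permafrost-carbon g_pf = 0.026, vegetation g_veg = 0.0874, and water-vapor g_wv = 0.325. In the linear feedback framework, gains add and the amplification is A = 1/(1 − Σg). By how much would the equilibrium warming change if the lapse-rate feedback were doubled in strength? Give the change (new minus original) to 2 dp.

Original: g = 0.2084, ΔT = 2.3/(1−0.2084) = 2.9055 K.
With doubled lapse-rate: g' = -0.0216, ΔT' = 2.3/(1+0.0216) = 2.2514 K.
Change = 2.2514 − 2.9055 = -0.65 K.

-0.65 K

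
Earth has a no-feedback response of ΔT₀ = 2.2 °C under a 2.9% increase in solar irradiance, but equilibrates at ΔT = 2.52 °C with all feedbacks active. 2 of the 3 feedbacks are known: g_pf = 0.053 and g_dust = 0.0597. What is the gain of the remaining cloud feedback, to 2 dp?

Amplification A = ΔT/ΔT₀ = 2.52/2.2 = 1.145.
Total gain g = 1 − 1/A = 1 − 1/1.145 = 0.1266.
Known gains sum to 0.053 + 0.0597 = 0.1127.
g_cld = 0.1266 − 0.1127 = 0.01.

0.01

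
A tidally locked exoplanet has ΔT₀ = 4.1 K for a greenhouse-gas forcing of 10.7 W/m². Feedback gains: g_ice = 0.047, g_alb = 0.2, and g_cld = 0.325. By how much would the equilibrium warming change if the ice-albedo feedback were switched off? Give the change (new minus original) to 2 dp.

-0.95 K

Original: g = 0.572, ΔT = 4.1/(1−0.572) = 9.5794 K.
Without ice-albedo: g' = 0.525, ΔT' = 4.1/(1−0.525) = 8.6316 K.
Change = 8.6316 − 9.5794 = -0.95 K.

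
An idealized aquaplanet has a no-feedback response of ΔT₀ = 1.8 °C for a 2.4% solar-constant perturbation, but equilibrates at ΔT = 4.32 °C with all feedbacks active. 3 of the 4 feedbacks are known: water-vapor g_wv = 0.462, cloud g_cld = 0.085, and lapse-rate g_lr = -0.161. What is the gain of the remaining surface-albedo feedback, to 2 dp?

Amplification A = ΔT/ΔT₀ = 4.32/1.8 = 2.4.
Total gain g = 1 − 1/A = 1 − 1/2.4 = 0.5833.
Known gains sum to 0.462 + 0.085 − 0.161 = 0.386.
g_alb = 0.5833 − 0.386 = 0.20.

0.20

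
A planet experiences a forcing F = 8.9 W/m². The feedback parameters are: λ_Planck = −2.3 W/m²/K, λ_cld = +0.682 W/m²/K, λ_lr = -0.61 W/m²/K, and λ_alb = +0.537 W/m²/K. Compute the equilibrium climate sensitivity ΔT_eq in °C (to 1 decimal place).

5.3 °C

Net feedback parameter λ = (−2.3) + (+0.682) + (-0.61) + (+0.537) = -1.691 W/m²/K.
ΔT = −F/λ = −8.9/(-1.691) = 5.3 °C.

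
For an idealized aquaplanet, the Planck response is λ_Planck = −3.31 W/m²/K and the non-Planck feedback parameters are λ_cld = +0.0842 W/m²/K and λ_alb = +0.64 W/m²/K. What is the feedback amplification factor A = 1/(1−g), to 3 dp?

1.280

Convert to gains: g_cld = 0.0842/3.31 = 0.02544; g_alb = 0.64/3.31 = 0.1934.
Total gain g = 0.21884.
A = 1/(1 − 0.21884) = 1.280.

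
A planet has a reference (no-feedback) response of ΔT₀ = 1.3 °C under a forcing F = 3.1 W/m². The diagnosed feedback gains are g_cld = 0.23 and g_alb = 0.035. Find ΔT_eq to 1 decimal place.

1.8 °C

Total gain g = 0.23 + 0.035 = 0.265.
Amplification A = 1/(1 − 0.265) = 1.361.
ΔT = 1.3 × 1.361 = 1.8 °C.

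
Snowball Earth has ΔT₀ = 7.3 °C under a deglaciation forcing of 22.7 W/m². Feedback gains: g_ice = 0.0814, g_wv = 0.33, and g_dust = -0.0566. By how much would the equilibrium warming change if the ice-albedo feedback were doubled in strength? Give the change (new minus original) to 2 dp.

Original: g = 0.3548, ΔT = 7.3/(1−0.3548) = 11.3143 °C.
With doubled ice-albedo: g' = 0.4362, ΔT' = 7.3/(1−0.4362) = 12.9479 °C.
Change = 12.9479 − 11.3143 = 1.63 °C.

1.63 °C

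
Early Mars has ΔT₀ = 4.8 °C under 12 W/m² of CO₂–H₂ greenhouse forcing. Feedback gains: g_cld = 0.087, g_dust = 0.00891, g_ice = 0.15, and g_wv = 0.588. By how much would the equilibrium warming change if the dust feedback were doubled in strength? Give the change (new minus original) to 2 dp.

Original: g = 0.83391, ΔT = 4.8/(1−0.83391) = 28.9000 °C.
With doubled dust: g' = 0.84282, ΔT' = 4.8/(1−0.84282) = 30.5382 °C.
Change = 30.5382 − 28.9000 = 1.64 °C.

1.64 °C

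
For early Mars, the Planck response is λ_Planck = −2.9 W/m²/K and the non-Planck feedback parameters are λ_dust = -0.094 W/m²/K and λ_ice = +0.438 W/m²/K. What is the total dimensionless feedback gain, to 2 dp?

0.12

Convert to gains: g_dust = -0.094/2.9 = -0.03241; g_ice = 0.438/2.9 = 0.151.
Total gain g = 0.11859.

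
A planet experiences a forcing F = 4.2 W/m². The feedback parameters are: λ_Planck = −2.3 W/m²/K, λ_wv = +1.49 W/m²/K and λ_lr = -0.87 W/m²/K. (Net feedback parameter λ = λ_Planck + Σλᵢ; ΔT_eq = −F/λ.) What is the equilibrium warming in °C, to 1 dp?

2.5 °C

Net feedback parameter λ = (−2.3) + (+1.49) + (-0.87) = -1.68 W/m²/K.
ΔT = −F/λ = −4.2/(-1.68) = 2.5 °C.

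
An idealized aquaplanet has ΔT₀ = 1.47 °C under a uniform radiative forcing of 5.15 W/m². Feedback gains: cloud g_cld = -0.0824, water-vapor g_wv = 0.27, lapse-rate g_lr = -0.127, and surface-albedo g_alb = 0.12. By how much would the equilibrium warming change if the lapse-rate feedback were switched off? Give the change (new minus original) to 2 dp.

0.33 °C

Original: g = 0.1806, ΔT = 1.47/(1−0.1806) = 1.7940 °C.
Without lapse-rate: g' = 0.3076, ΔT' = 1.47/(1−0.3076) = 2.1231 °C.
Change = 2.1231 − 1.7940 = 0.33 °C.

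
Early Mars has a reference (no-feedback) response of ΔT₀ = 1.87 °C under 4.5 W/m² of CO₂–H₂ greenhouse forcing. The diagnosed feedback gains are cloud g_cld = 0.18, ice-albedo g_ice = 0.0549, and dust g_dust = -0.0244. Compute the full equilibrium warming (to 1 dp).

Total gain g = 0.18 + 0.0549 − 0.0244 = 0.2105.
Amplification A = 1/(1 − 0.2105) = 1.267.
ΔT = 1.87 × 1.267 = 2.4 °C.

2.4 °C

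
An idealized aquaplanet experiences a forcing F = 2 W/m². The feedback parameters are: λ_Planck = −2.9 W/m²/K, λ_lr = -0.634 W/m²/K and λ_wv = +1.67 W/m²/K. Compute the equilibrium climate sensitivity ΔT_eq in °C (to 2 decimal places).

1.07 °C

Net feedback parameter λ = (−2.9) + (-0.634) + (+1.67) = -1.864 W/m²/K.
ΔT = −F/λ = −2/(-1.864) = 1.07 °C.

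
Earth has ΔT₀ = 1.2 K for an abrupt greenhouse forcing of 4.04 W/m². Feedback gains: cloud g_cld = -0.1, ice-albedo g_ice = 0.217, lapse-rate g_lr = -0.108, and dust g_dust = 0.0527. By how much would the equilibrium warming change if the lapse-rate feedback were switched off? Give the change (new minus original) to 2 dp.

0.17 K

Original: g = 0.0617, ΔT = 1.2/(1−0.0617) = 1.2789 K.
Without lapse-rate: g' = 0.1697, ΔT' = 1.2/(1−0.1697) = 1.4453 K.
Change = 1.4453 − 1.2789 = 0.17 K.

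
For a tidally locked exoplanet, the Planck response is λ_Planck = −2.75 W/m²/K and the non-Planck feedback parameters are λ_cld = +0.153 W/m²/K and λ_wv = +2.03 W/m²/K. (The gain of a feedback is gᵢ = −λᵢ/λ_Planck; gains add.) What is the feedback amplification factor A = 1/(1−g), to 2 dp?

Convert to gains: g_cld = 0.153/2.75 = 0.05564; g_wv = 2.03/2.75 = 0.7382.
Total gain g = 0.79384.
A = 1/(1 − 0.79384) = 4.85.

4.85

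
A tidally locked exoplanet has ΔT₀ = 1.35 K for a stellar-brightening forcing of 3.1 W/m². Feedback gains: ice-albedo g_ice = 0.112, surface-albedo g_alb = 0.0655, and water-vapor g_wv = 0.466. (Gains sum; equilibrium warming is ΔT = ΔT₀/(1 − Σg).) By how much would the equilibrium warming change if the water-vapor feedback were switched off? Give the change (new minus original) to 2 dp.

Original: g = 0.6435, ΔT = 1.35/(1−0.6435) = 3.7868 K.
Without water-vapor: g' = 0.1775, ΔT' = 1.35/(1−0.1775) = 1.6413 K.
Change = 1.6413 − 3.7868 = -2.15 K.

-2.15 K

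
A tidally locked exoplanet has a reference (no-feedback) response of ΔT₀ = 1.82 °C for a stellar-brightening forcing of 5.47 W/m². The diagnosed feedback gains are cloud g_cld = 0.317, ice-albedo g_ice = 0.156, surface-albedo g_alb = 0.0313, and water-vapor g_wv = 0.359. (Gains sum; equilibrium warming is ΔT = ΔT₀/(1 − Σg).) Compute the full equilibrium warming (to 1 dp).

Total gain g = 0.317 + 0.156 + 0.0313 + 0.359 = 0.8633.
Amplification A = 1/(1 − 0.8633) = 7.315.
ΔT = 1.82 × 7.315 = 13.3 °C.

13.3 °C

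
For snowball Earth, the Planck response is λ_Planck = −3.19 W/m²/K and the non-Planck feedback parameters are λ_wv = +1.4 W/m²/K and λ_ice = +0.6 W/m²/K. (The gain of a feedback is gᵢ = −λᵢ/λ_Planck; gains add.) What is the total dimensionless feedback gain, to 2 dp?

Convert to gains: g_wv = 1.4/3.19 = 0.4389; g_ice = 0.6/3.19 = 0.1881.
Total gain g = 0.627.

0.63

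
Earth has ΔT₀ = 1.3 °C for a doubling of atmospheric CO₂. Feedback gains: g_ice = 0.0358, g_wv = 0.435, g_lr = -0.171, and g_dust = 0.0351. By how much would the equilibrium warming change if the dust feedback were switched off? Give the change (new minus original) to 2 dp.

Original: g = 0.3349, ΔT = 1.3/(1−0.3349) = 1.9546 °C.
Without dust: g' = 0.2998, ΔT' = 1.3/(1−0.2998) = 1.8566 °C.
Change = 1.8566 − 1.9546 = -0.10 °C.

-0.10 °C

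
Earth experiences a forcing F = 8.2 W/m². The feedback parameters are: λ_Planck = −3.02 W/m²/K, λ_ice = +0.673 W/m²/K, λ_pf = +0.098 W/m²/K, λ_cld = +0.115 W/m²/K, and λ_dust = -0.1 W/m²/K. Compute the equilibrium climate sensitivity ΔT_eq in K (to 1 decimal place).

3.7 K

Net feedback parameter λ = (−3.02) + (+0.673) + (+0.098) + (+0.115) + (-0.1) = -2.234 W/m²/K.
ΔT = −F/λ = −8.2/(-2.234) = 3.7 K.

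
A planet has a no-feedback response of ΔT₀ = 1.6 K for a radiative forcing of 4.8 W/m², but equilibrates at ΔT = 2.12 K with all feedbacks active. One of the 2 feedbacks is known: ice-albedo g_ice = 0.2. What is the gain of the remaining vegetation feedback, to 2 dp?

0.05

Amplification A = ΔT/ΔT₀ = 2.12/1.6 = 1.325.
Total gain g = 1 − 1/A = 1 − 1/1.325 = 0.2453.
The known gain is 0.2.
g_veg = 0.2453 − 0.2 = 0.05.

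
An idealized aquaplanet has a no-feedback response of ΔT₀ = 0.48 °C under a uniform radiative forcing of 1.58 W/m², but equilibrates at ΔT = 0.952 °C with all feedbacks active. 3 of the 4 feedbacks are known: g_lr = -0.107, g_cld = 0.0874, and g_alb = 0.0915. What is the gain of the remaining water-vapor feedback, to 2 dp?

0.42

Amplification A = ΔT/ΔT₀ = 0.952/0.48 = 1.983.
Total gain g = 1 − 1/A = 1 − 1/1.983 = 0.4957.
Known gains sum to -0.107 + 0.0874 + 0.0915 = 0.0719.
g_wv = 0.4957 − 0.0719 = 0.42.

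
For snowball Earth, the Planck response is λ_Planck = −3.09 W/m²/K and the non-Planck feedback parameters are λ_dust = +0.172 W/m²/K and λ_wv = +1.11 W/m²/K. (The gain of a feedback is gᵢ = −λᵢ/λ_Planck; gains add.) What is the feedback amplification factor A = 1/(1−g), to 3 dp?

Convert to gains: g_dust = 0.172/3.09 = 0.05566; g_wv = 1.11/3.09 = 0.3592.
Total gain g = 0.41486.
A = 1/(1 − 0.41486) = 1.709.

1.709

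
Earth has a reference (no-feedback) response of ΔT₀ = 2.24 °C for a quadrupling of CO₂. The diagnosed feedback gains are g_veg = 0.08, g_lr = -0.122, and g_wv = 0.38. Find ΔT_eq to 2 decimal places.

Total gain g = 0.08 − 0.122 + 0.38 = 0.338.
Amplification A = 1/(1 − 0.338) = 1.511.
ΔT = 2.24 × 1.511 = 3.38 °C.

3.38 °C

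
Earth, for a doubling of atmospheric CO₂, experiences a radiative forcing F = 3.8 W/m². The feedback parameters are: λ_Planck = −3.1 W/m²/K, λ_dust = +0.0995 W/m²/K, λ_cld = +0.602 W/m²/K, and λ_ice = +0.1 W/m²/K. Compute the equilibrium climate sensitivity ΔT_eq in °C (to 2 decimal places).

Net feedback parameter λ = (−3.1) + (+0.0995) + (+0.602) + (+0.1) = -2.2985 W/m²/K.
ΔT = −F/λ = −3.8/(-2.2985) = 1.65 °C.

1.65 °C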